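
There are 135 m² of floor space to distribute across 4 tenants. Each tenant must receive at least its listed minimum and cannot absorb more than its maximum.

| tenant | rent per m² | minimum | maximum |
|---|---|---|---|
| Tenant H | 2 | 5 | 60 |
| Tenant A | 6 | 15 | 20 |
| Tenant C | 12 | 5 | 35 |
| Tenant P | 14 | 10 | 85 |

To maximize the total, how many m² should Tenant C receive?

30

Meeting every minimum uses 5+15+5+10 = 35 m², leaving 100.
Order the tenants by rent per m²: Tenant P 14 > Tenant C 12 > Tenant A 6 > Tenant H 2.
Give Tenant P 75 more to hit its cap of 85 — 25 left.
Tenant C: +25 (room for 30) → 30. Pool exhausted.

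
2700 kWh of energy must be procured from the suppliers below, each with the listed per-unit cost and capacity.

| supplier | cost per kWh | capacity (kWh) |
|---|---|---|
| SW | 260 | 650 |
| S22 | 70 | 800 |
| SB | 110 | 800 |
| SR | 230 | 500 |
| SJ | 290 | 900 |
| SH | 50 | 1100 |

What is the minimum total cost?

199000

Use suppliers in increasing cost order.
Take 1100 from SH at 50 → need 1600 more.
S22 at 70: take all 800 kWh → 800 still needed.
SB at 110: take all 800 kWh → 0 still needed.
SR, SW, SJ: unused.
Cost = 1100×50 + 800×70 + 800×110 = 199000.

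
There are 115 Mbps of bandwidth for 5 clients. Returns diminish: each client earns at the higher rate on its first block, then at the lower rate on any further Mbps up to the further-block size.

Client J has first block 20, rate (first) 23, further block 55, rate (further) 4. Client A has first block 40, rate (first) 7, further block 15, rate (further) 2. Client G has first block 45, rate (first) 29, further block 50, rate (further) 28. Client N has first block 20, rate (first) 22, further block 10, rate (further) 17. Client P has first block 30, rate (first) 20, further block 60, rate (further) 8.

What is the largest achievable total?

3165

Treat each block as its own option and order by rate: Client G/tier1 29 > Client G/tier2 28 > Client J/tier1 23 > Client N/tier1 22 > Client P/tier1 20 > Client N/tier2 17 > Client P/tier2 8 > Client A/tier1 7 > Client J/tier2 4 > Client A/tier2 2.
Client G/tier1 (29): +45 → 70 left.
Fill Client G tier2 block (50 at 28) → 20 left.
Fill Client J tier1 block (20 at 23) → 0 left.
Total = 29×45 + 28×50 + 23×20 = 3165.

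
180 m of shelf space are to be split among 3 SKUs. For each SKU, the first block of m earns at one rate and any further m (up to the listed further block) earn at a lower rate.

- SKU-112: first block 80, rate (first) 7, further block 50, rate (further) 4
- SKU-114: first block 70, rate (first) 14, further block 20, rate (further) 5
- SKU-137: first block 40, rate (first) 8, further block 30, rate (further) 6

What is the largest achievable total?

1790

Rank every tier by rate: SKU-114/T1 14 > SKU-137/T1 8 > SKU-112/T1 7 > SKU-137/T2 6 > SKU-114/T2 5 > SKU-112/T2 4.
SKU-114/T1 (14): +70 → 110 left.
Fill SKU-137 T1 block (40 at 8) → 70 left.
SKU-112 T1 at 7: only 70 left, fill 70.
Total = 14×70 + 8×40 + 7×70 = 1790.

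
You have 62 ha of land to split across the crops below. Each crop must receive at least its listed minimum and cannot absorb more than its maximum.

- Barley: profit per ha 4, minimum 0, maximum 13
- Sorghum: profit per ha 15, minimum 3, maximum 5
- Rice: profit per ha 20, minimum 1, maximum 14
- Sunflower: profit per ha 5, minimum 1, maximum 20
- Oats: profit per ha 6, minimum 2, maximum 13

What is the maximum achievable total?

573

Meeting every minimum uses 0+3+1+1+2 = 7 ha, leaving 55.
Order the crops by profit per ha: Rice 20 > Sorghum 15 > Oats 6 > Sunflower 5 > Barley 4.
Give Rice 13 more to hit its cap of 14 — 42 left.
Sorghum: +2 to 5 (cap) — 40 left.
Oats takes 11 more to reach its cap of 13 — 29 left.
Sunflower takes 19 more to reach its cap of 20 — 10 left.
Only 10 left; Barley takes them to reach 10.
Total = 4×10 + 15×5 + 20×14 + 5×20 + 6×13 = 573.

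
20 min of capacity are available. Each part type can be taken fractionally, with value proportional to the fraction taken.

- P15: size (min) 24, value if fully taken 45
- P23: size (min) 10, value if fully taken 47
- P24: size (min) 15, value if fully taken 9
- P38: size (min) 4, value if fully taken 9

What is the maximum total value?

67.25

Best value per unit of size first: P23 47/10≈4.7, P38 9/4≈2.25, P15 45/24≈1.88, P24 9/15≈0.6.
Take all of P23 (10 min, value 47) — 10 min left.
Take all of P38 (4 min, value 9) — 6 min left.
Fill the last 6 min with part of P15: 6/24 of it earns 11.25.
Total value = 67.25.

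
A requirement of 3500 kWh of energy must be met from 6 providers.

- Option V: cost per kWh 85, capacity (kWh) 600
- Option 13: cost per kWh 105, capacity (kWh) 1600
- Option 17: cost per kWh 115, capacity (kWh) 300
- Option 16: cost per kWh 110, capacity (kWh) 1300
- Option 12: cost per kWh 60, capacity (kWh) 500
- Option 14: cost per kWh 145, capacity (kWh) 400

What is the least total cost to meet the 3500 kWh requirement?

337000

Cheapest first:
Option 12 at 60: take all 500 kWh ; 3000 still needed.
Option V at 85: take all 600 kWh ; 2400 still needed.
Take 1600 from Option 13 at 105 ; need 800 more.
Option 16 at 110: take 800 of its 1300 ; requirement met.
Option 17, Option 14: unused.
Cost = 500×60 + 600×85 + 1600×105 + 800×110 = 337000.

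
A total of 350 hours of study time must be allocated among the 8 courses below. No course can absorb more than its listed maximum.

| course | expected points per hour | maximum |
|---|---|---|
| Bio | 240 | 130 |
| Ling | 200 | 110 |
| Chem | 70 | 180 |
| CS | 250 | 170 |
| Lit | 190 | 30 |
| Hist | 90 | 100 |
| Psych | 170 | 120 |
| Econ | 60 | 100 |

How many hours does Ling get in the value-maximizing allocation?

50

Highest expected points per hour first: CS 250 > Bio 240 > Ling 200 > Lit 190 > Psych 170 > Hist 90 > Chem 70 > Econ 60.
Give CS 170 to hit its cap of 170 — 180 left.
Bio takes 130 to reach its cap of 130 — 50 left.
Ling has room for 110 but only 50 remain, so it gets 50.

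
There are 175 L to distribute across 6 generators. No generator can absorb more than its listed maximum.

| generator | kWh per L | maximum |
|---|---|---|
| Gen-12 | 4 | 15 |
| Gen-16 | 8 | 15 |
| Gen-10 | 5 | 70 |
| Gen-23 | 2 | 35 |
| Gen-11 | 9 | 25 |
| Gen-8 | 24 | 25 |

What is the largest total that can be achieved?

1405

Order the generators by kWh per L: Gen-8 24 > Gen-11 9 > Gen-16 8 > Gen-10 5 > Gen-12 4 > Gen-23 2.
Gen-8 takes 25 to reach its cap of 25 — 150 left.
Gen-11 takes 25 to reach its cap of 25 — 125 left.
Give Gen-16 15 to hit its cap of 15 — 110 left.
Gen-10: +70 to 70 (cap) — 40 left.
Gen-12: +15 to 15 (cap) — 25 left.
Gen-23: +25 (room for 35) → 25. Pool exhausted.
Total = 4×15 + 8×15 + 5×70 + 2×25 + 9×25 + 24×25 = 1405.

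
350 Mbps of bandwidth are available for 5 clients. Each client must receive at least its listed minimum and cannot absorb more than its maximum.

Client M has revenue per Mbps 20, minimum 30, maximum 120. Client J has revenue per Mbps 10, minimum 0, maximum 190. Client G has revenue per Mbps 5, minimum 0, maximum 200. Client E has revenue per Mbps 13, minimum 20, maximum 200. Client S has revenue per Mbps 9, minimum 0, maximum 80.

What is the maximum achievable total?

Meeting every minimum uses 30+0+0+20+0 = 50 Mbps, leaving 300.
Order the clients by revenue per Mbps: Client M 20 > Client E 13 > Client J 10 > Client S 9 > Client G 5.
Client M takes 90 more to reach its cap of 120 — 210 left.
Client E: +180 to 200 (cap) — 30 left.
Only 30 left; Client J takes them to reach 30.
Total = 20×120 + 10×30 + 13×200 = 5300.

5300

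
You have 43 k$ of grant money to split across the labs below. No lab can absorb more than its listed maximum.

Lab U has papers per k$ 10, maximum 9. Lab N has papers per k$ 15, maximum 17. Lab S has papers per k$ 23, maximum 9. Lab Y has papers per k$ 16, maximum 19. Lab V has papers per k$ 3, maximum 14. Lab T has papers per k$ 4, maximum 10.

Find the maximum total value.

Rank by papers per k$: Lab S 23 > Lab Y 16 > Lab N 15 > Lab U 10 > Lab T 4 > Lab V 3.
Give Lab S 9 to hit its cap of 9 ; 34 left.
Give Lab Y 19 to hit its cap of 19 ; 15 left.
Lab N has room for 17 but only 15 remain, so it gets 15.
Total = 15×15 + 23×9 + 16×19 = 736.

736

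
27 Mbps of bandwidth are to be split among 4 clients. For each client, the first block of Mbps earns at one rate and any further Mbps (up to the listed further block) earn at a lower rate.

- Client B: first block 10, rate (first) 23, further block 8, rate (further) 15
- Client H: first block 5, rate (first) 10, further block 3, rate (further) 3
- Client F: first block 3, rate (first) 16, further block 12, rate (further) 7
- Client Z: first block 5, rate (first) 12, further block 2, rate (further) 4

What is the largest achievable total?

Treat each block as its own option and order by rate: Client B/tier1 23 > Client F/tier1 16 > Client B/tier2 15 > Client Z/tier1 12 > Client H/tier1 10 > Client F/tier2 7 > Client Z/tier2 4 > Client H/tier2 3.
Client B tier1 at 23: fill all 10 ; 17 left.
Fill Client F tier1 block (3 at 16) ; 14 left.
Client B/tier2 (15): +8 ; 6 left.
Fill Client Z tier1 block (5 at 12) ; 1 left.
Client H/tier1: +1 of 5 at 10; pool empty.
Total = 23×10 + 16×3 + 15×8 + 12×5 + 10×1 = 468.

468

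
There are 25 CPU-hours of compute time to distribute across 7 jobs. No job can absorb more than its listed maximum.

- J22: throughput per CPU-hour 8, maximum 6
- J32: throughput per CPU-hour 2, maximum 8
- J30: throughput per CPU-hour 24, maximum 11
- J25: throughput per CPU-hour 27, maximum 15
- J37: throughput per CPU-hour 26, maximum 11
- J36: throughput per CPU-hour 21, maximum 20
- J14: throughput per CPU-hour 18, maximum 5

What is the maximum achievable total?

665

Rank by throughput per CPU-hour: J25 27 > J37 26 > J30 24 > J36 21 > J14 18 > J22 8 > J32 2.
J25 takes 15 to reach its cap of 15 → 10 left.
J37 has room for 11 but only 10 remain, so it gets 10.
Total = 27×15 + 26×10 = 665.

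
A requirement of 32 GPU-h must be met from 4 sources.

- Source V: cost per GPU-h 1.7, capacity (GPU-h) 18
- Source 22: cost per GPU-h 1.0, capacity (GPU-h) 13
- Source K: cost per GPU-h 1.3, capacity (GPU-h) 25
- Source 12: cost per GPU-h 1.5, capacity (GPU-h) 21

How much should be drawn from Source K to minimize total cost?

19

Fill from the cheapest source first.
Source 22 (1.0): use full 13 ; 19 GPU-h to go.
Source K (1.3): take the remaining 19 ; done.
Source 12, Source V: unused.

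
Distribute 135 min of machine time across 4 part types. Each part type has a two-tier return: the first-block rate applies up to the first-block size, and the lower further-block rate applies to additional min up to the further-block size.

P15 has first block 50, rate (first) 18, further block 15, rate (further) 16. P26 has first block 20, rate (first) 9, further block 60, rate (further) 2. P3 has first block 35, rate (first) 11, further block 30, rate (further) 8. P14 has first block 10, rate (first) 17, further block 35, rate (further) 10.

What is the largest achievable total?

Rank every tier by rate: P15/tier1 18 > P14/tier1 17 > P15/tier2 16 > P3/tier1 11 > P14/tier2 10 > P26/tier1 9 > P3/tier2 8 > P26/tier2 2.
P15 tier1 at 18: fill all 50 → 85 left.
P14/tier1 (17): +10 → 75 left.
Fill P15 tier2 block (15 at 16) → 60 left.
P3/tier1 (11): +35 → 25 left.
P14/tier2: +25 of 35 at 10; pool empty.
Total = 18×50 + 17×10 + 16×15 + 11×35 + 10×25 = 1945.

1945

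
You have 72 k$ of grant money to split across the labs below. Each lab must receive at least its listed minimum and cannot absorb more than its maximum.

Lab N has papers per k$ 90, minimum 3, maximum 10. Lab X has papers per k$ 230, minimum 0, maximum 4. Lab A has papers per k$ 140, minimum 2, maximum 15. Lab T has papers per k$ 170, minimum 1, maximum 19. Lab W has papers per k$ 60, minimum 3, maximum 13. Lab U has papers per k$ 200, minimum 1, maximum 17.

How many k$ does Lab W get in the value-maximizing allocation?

Meeting every minimum uses 3+0+2+1+3+1 = 10 k$, leaving 62.
Rank by papers per k$: Lab X 230 > Lab U 200 > Lab T 170 > Lab A 140 > Lab N 90 > Lab W 60.
Lab X: +4 to 4 (cap) → 58 left.
Lab U takes 16 more to reach its cap of 17 → 42 left.
Lab T takes 18 more to reach its cap of 19 → 24 left.
Lab A takes 13 more to reach its cap of 15 → 11 left.
Give Lab N 7 more to hit its cap of 10 → 4 left.
Only 4 left; Lab W takes them to reach 7.

7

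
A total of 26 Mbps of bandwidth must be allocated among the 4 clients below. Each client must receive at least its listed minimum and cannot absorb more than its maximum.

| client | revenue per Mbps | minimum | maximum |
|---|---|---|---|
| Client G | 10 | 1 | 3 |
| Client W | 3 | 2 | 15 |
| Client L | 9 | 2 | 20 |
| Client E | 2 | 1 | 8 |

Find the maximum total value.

218

Meeting every minimum uses 1+2+2+1 = 6 Mbps, leaving 20.
Rank by revenue per Mbps: Client G 10 > Client L 9 > Client W 3 > Client E 2.
Give Client G 2 more to hit its cap of 3 ; 18 left.
Client L: +18 to 20 (cap) ; 0 left.
Total = 10×3 + 3×2 + 9×20 + 2×1 = 218.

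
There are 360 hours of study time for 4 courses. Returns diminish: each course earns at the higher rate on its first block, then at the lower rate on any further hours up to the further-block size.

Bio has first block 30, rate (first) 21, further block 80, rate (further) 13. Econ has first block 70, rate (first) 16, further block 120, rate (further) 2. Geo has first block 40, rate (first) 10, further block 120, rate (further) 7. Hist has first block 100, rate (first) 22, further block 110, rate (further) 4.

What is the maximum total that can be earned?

Order all 8 blocks by rate: Hist/tier1 22 > Bio/tier1 21 > Econ/tier1 16 > Bio/tier2 13 > Geo/tier1 10 > Geo/tier2 7 > Hist/tier2 4 > Econ/tier2 2.
Hist tier1 at 22: fill all 100 → 260 left.
Bio/tier1 (21): +30 → 230 left.
Econ/tier1 (16): +70 → 160 left.
Bio tier2 at 13: fill all 80 → 80 left.
Geo/tier1 (10): +40 → 40 left.
Geo/tier2: +40 of 120 at 7; pool empty.
Total = 22×100 + 21×30 + 16×70 + 13×80 + 10×40 + 7×40 = 5670.

5670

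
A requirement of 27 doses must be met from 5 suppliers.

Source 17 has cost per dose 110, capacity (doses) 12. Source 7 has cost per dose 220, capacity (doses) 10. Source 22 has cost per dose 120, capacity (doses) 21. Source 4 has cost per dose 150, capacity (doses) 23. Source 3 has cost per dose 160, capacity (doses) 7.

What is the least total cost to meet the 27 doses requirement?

3120

Cheapest first:
Source 17 at 110: take all 12 doses ; 15 still needed.
Source 22 (120): take the remaining 15 ; done.
Source 4, Source 3, Source 7: unused.
Cost = 12×110 + 15×120 = 3120.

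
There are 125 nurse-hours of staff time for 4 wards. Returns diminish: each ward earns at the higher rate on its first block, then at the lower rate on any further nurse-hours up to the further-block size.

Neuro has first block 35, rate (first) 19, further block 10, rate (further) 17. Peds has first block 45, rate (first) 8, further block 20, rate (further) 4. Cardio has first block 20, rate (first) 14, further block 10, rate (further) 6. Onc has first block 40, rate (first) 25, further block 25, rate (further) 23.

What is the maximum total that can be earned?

Treat each block as its own option and order by rate: Onc/T1 25 > Onc/T2 23 > Neuro/T1 19 > Neuro/T2 17 > Cardio/T1 14 > Peds/T1 8 > Cardio/T2 6 > Peds/T2 4.
Onc/T1 (25): +40 → 85 left.
Onc T2 at 23: fill all 25 → 60 left.
Neuro/T1 (19): +35 → 25 left.
Neuro T2 at 17: fill all 10 → 15 left.
Cardio/T1: +15 of 20 at 14; pool empty.
Total = 25×40 + 23×25 + 19×35 + 17×10 + 14×15 = 2620.

2620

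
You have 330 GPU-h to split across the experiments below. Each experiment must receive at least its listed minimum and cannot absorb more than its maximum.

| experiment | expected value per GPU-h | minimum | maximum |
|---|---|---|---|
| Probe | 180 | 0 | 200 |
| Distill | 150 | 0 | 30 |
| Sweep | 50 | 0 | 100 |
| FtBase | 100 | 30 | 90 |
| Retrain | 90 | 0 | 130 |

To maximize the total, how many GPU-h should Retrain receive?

10

Meeting every minimum uses 0+0+0+30+0 = 30 GPU-h, leaving 300.
Highest expected value per GPU-h first: Probe 180 > Distill 150 > FtBase 100 > Retrain 90 > Sweep 50.
Probe: +200 to 200 (cap) → 100 left.
Distill: +30 to 30 (cap) → 70 left.
FtBase takes 60 more to reach its cap of 90 → 10 left.
Retrain has room for 130 more but only 10 remain, so it gets 10.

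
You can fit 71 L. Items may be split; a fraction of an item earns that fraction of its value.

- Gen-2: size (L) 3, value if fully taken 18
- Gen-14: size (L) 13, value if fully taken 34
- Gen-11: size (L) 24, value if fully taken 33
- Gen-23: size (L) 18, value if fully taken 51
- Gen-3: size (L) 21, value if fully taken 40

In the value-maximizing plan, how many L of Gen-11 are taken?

Best value per unit of size first: Gen-2 18/3≈6, Gen-23 51/18≈2.83, Gen-14 34/13≈2.62, Gen-3 40/21≈1.9, Gen-11 33/24≈1.38.
All 3 L of Gen-2 fit (value 18) — 68 remain.
Gen-23: take in full, 18 L for value 51 — 50 left.
All 13 L of Gen-14 fit (value 34) — 37 remain.
All 21 L of Gen-3 fit (value 40) — 16 remain.
Only 16 L remain; take 16/24 of Gen-11 for value 33×16/24 = 22.

16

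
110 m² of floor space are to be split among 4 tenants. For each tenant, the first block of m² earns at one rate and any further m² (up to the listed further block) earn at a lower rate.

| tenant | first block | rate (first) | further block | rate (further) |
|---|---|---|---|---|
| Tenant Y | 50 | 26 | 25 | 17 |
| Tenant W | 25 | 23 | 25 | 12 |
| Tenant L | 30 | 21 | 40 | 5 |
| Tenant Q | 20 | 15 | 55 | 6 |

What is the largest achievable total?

Rank every tier by rate: Tenant Y/T1 26 > Tenant W/T1 23 > Tenant L/T1 21 > Tenant Y/T2 17 > Tenant Q/T1 15 > Tenant W/T2 12 > Tenant Q/T2 6 > Tenant L/T2 5.
Fill Tenant Y T1 block (50 at 26) → 60 left.
Tenant W T1 at 23: fill all 25 → 35 left.
Tenant L/T1 (21): +30 → 5 left.
5 remain; put them into Tenant Y T2 at 17.
Total = 26×50 + 23×25 + 21×30 + 17×5 = 2590.

2590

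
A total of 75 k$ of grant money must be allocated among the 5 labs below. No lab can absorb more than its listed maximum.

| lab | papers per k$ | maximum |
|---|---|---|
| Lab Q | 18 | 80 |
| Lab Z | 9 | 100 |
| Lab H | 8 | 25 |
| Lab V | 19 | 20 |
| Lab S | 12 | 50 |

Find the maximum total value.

Order the labs by papers per k$: Lab V 19 > Lab Q 18 > Lab S 12 > Lab Z 9 > Lab H 8.
Lab V takes 20 to reach its cap of 20 → 55 left.
Lab Q: +55 (room for 80) → 55. Pool exhausted.
Total = 18×55 + 19×20 = 1370.

1370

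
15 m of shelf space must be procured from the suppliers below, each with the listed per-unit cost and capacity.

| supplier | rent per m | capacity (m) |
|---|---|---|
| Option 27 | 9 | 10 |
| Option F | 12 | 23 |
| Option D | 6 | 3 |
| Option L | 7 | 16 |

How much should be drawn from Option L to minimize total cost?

Use suppliers in increasing cost order.
Option D at 6: take all 3 m ; 12 still needed.
Option L (7): take the remaining 12 ; done.
Option 27, Option F: unused.

12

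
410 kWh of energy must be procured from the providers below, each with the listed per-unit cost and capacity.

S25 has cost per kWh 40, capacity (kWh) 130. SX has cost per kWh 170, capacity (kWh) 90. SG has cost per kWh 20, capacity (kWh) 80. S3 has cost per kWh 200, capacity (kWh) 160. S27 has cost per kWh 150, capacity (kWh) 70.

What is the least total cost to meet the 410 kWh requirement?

Use providers in increasing cost order.
SG at 20: take all 80 kWh → 330 still needed.
Take 130 from S25 at 40 → need 200 more.
S27 (150): use full 70 → 130 kWh to go.
SX (170): use full 90 → 40 kWh to go.
S3 at 200: take 40 of its 160 → requirement met.
Cost = 80×20 + 130×40 + 70×150 + 90×170 + 40×200 = 40600.

40600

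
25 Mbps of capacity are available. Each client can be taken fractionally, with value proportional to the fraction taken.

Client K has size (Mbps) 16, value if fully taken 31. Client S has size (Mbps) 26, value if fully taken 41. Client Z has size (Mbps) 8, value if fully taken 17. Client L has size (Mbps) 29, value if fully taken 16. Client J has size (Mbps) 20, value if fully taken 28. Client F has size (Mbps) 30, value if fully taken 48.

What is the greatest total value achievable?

Sort by value density: Client Z 17/8≈2.12, Client K 31/16≈1.94, Client F 48/30≈1.6, Client S 41/26≈1.58, Client J 28/20≈1.4, Client L 16/29≈0.552.
Client Z: take in full, 8 Mbps for value 17 — 17 left.
All 16 Mbps of Client K fit (value 31) — 1 remain.
Only 1 Mbps remain; take 1/30 of Client F for value 48×1/30 = 1.6.
Total value = 49.6.

49.6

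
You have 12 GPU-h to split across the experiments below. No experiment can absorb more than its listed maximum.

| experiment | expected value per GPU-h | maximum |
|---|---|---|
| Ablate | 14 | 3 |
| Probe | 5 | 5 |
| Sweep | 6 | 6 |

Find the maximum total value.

Rank by expected value per GPU-h: Ablate 14 > Sweep 6 > Probe 5.
Ablate takes 3 to reach its cap of 3 — 9 left.
Give Sweep 6 to hit its cap of 6 — 3 left.
Probe: +3 (room for 5) → 3. Pool exhausted.
Total = 14×3 + 5×3 + 6×6 = 93.

93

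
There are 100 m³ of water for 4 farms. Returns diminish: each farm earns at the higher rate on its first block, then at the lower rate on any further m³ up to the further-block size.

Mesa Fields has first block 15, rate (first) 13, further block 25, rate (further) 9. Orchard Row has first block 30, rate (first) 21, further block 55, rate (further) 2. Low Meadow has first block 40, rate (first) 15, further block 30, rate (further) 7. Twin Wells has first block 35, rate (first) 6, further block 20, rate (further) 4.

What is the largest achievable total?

1560

Rank every tier by rate: Orchard Row/T1 21 > Low Meadow/T1 15 > Mesa Fields/T1 13 > Mesa Fields/T2 9 > Low Meadow/T2 7 > Twin Wells/T1 6 > Twin Wells/T2 4 > Orchard Row/T2 2.
Orchard Row/T1 (21): +30 ; 70 left.
Low Meadow/T1 (15): +40 ; 30 left.
Fill Mesa Fields T1 block (15 at 13) ; 15 left.
15 remain; put them into Mesa Fields T2 at 9.
Total = 21×30 + 15×40 + 13×15 + 9×15 = 1560.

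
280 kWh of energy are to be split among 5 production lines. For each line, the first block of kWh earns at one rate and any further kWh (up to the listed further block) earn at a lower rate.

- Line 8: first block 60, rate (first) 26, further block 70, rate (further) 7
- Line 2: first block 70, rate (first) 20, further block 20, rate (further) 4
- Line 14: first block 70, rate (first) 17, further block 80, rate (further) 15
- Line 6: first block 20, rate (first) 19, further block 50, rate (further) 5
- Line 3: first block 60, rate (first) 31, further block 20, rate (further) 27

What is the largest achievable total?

6590

Order all 10 blocks by rate: Line 3/T1 31 > Line 3/T2 27 > Line 8/T1 26 > Line 2/T1 20 > Line 6/T1 19 > Line 14/T1 17 > Line 14/T2 15 > Line 8/T2 7 > Line 6/T2 5 > Line 2/T2 4.
Line 3 T1 at 31: fill all 60 → 220 left.
Fill Line 3 T2 block (20 at 27) → 200 left.
Line 8 T1 at 26: fill all 60 → 140 left.
Line 2/T1 (20): +70 → 70 left.
Fill Line 6 T1 block (20 at 19) → 50 left.
Line 14 T1 at 17: only 50 left, fill 50.
Total = 31×60 + 27×20 + 26×60 + 20×70 + 19×20 + 17×50 = 6590.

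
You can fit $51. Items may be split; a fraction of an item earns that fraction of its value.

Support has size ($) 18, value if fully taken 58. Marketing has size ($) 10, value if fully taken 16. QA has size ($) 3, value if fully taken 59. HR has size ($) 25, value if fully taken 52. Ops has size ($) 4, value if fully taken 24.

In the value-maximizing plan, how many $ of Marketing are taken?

Best value per unit of size first: QA 59/3≈19.7, Ops 24/4≈6, Support 58/18≈3.22, HR 52/25≈2.08, Marketing 16/10≈1.6.
QA: take in full, 3 $ for value 59 ; 48 left.
Ops: take in full, 4 $ for value 24 ; 44 left.
Support: take in full, 18 $ for value 58 ; 26 left.
All 25 $ of HR fit (value 52) ; 1 remain.
1 $ left: a 1/10 share of Marketing gives 16×1/10 = 1.6.

1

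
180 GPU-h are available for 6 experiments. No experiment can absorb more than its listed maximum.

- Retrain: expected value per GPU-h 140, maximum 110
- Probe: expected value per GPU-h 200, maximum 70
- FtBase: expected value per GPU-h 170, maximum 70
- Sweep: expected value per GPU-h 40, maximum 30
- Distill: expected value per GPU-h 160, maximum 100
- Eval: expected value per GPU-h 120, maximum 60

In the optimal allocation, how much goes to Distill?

Highest expected value per GPU-h first: Probe 200 > FtBase 170 > Distill 160 > Retrain 140 > Eval 120 > Sweep 40.
Probe: +70 to 70 (cap) ; 110 left.
Give FtBase 70 to hit its cap of 70 ; 40 left.
Only 40 left; Distill takes them to reach 40.

40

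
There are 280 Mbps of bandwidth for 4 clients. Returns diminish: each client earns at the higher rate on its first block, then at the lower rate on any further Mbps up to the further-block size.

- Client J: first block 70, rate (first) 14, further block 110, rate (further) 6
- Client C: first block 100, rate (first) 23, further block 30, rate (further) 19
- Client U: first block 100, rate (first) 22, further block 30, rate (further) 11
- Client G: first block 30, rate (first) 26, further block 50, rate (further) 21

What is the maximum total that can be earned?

6330

Rank every tier by rate: Client G/first 26 > Client C/first 23 > Client U/first 22 > Client G/second 21 > Client C/second 19 > Client J/first 14 > Client U/second 11 > Client J/second 6.
Client G/first (26): +30 → 250 left.
Client C/first (23): +100 → 150 left.
Fill Client U first block (100 at 22) → 50 left.
Client G second at 21: fill all 50 → 0 left.
Total = 26×30 + 23×100 + 22×100 + 21×50 = 6330.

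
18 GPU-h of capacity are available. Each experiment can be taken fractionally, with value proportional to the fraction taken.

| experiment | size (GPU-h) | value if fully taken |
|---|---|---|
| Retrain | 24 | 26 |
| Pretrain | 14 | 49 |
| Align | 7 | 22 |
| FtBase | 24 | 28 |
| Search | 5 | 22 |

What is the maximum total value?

67.5

Best value per unit of size first: Search 22/5≈4.4, Pretrain 49/14≈3.5, Align 22/7≈3.14, FtBase 28/24≈1.17, Retrain 26/24≈1.08.
All 5 GPU-h of Search fit (value 22) → 13 remain.
Fill the last 13 GPU-h with part of Pretrain: 13/14 of it earns 45.5.
Total value = 67.5.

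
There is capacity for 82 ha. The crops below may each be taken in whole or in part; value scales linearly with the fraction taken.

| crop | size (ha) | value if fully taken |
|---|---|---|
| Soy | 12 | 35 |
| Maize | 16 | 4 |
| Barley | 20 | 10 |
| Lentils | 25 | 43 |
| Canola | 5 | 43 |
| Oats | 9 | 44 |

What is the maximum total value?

Sort by value density: Canola 43/5≈8.6, Oats 44/9≈4.89, Soy 35/12≈2.92, Lentils 43/25≈1.72, Barley 10/20≈0.5, Maize 4/16≈0.25.
All 5 ha of Canola fit (value 43) ; 77 remain.
Oats: take in full, 9 ha for value 44 ; 68 left.
All 12 ha of Soy fit (value 35) ; 56 remain.
Take all of Lentils (25 ha, value 43) ; 31 ha left.
All 20 ha of Barley fit (value 10) ; 11 remain.
Only 11 ha remain; take 11/16 of Maize for value 4×11/16 = 2.75.
Total value = 177.75.

177.75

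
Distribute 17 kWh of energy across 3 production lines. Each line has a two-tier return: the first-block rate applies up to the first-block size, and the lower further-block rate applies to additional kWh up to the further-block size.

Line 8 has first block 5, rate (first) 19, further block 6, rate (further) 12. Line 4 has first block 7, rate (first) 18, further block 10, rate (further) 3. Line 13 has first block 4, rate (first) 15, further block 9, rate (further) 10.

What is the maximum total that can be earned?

293

Rank every tier by rate: Line 8/tier1 19 > Line 4/tier1 18 > Line 13/tier1 15 > Line 8/tier2 12 > Line 13/tier2 10 > Line 4/tier2 3.
Line 8 tier1 at 19: fill all 5 → 12 left.
Fill Line 4 tier1 block (7 at 18) → 5 left.
Line 13 tier1 at 15: fill all 4 → 1 left.
Line 8/tier2: +1 of 6 at 12; pool empty.
Total = 19×5 + 18×7 + 15×4 + 12×1 = 293.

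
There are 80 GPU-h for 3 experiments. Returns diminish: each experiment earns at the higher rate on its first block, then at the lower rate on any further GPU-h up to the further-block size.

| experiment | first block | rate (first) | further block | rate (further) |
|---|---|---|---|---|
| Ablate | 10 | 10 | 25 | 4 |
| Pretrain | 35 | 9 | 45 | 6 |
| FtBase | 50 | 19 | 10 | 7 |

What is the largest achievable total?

Treat each block as its own option and order by rate: FtBase/tier1 19 > Ablate/tier1 10 > Pretrain/tier1 9 > FtBase/tier2 7 > Pretrain/tier2 6 > Ablate/tier2 4.
FtBase/tier1 (19): +50 — 30 left.
Ablate tier1 at 10: fill all 10 — 20 left.
Pretrain tier1 at 9: only 20 left, fill 20.
Total = 19×50 + 10×10 + 9×20 = 1230.

1230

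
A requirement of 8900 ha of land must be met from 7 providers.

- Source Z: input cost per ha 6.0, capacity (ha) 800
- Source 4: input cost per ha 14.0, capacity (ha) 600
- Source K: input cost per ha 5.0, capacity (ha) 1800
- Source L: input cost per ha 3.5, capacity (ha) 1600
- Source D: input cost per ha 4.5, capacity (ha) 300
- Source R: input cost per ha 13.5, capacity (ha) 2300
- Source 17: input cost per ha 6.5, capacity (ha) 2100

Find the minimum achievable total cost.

Use providers in increasing cost order.
Take 1600 from Source L at 3.5 — need 7300 more.
Source D at 4.5: take all 300 ha — 7000 still needed.
Source K (5.0): use full 1800 — 5200 ha to go.
Source Z (6.0): use full 800 — 4400 ha to go.
Take 2100 from Source 17 at 6.5 — need 2300 more.
Source R at 13.5: take all 2300 ha — 0 still needed.
Source 4: unused.
Cost = 1600×3.5 + 300×4.5 + 1800×5.0 + 800×6.0 + 2100×6.5 + 2300×13.5 = 65450.

65450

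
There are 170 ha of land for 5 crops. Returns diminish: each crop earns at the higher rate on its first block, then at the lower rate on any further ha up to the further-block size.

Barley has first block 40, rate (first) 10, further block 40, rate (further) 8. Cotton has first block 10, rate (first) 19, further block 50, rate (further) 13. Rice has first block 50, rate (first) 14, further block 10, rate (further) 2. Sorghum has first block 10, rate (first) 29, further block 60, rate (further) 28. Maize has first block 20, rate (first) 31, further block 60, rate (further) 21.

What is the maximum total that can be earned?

Rank every tier by rate: Maize/tier1 31 > Sorghum/tier1 29 > Sorghum/tier2 28 > Maize/tier2 21 > Cotton/tier1 19 > Rice/tier1 14 > Cotton/tier2 13 > Barley/tier1 10 > Barley/tier2 8 > Rice/tier2 2.
Fill Maize tier1 block (20 at 31) → 150 left.
Sorghum/tier1 (29): +10 → 140 left.
Sorghum/tier2 (28): +60 → 80 left.
Fill Maize tier2 block (60 at 21) → 20 left.
Fill Cotton tier1 block (10 at 19) → 10 left.
10 remain; put them into Rice tier1 at 14.
Total = 31×20 + 29×10 + 28×60 + 21×60 + 19×10 + 14×10 = 4180.

4180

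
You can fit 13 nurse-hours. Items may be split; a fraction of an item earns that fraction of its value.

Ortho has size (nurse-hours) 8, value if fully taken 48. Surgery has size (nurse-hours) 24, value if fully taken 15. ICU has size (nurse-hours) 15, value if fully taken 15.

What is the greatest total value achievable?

53

Rank by value-to-size ratio: Ortho 48/8≈6, ICU 15/15≈1, Surgery 15/24≈0.625.
All 8 nurse-hours of Ortho fit (value 48) → 5 remain.
5 nurse-hours left: a 5/15 share of ICU gives 15×5/15 = 5.
Total value = 53.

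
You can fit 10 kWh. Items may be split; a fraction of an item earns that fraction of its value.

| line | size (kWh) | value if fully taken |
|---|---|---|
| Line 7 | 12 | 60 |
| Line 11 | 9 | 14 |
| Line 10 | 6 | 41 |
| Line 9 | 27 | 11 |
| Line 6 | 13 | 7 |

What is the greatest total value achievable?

61

Best value per unit of size first: Line 10 41/6≈6.83, Line 7 60/12≈5, Line 11 14/9≈1.56, Line 6 7/13≈0.538, Line 9 11/27≈0.407.
All 6 kWh of Line 10 fit (value 41) ; 4 remain.
Fill the last 4 kWh with part of Line 7: 4/12 of it earns 20.
Total value = 61.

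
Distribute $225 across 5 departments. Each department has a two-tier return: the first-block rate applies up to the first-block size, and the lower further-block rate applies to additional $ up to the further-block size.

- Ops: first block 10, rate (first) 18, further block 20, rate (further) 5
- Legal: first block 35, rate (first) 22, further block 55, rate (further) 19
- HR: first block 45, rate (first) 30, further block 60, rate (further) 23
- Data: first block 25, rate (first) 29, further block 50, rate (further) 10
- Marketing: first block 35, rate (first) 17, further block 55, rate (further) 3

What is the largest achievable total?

Rank every tier by rate: HR/first 30 > Data/first 29 > HR/second 23 > Legal/first 22 > Legal/second 19 > Ops/first 18 > Marketing/first 17 > Data/second 10 > Ops/second 5 > Marketing/second 3.
HR first at 30: fill all 45 ; 180 left.
Data first at 29: fill all 25 ; 155 left.
Fill HR second block (60 at 23) ; 95 left.
Legal first at 22: fill all 35 ; 60 left.
Legal/second (19): +55 ; 5 left.
5 remain; put them into Ops first at 18.
Total = 30×45 + 29×25 + 23×60 + 22×35 + 19×55 + 18×5 = 5360.

5360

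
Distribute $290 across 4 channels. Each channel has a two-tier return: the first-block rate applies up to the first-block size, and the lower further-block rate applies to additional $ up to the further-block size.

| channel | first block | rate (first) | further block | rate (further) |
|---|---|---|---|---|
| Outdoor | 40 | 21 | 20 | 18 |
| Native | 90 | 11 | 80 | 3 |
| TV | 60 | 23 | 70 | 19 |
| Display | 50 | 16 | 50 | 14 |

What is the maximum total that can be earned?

Order all 8 blocks by rate: TV/T1 23 > Outdoor/T1 21 > TV/T2 19 > Outdoor/T2 18 > Display/T1 16 > Display/T2 14 > Native/T1 11 > Native/T2 3.
Fill TV T1 block (60 at 23) — 230 left.
Fill Outdoor T1 block (40 at 21) — 190 left.
TV/T2 (19): +70 — 120 left.
Fill Outdoor T2 block (20 at 18) — 100 left.
Display T1 at 16: fill all 50 — 50 left.
Display/T2 (14): +50 — 0 left.
Total = 23×60 + 21×40 + 19×70 + 18×20 + 16×50 + 14×50 = 5410.

5410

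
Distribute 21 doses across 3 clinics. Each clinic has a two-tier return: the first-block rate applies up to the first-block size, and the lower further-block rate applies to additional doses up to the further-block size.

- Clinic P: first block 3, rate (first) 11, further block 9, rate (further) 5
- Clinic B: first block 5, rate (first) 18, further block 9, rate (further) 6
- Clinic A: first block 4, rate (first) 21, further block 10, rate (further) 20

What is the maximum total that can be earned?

Rank every tier by rate: Clinic A/tier1 21 > Clinic A/tier2 20 > Clinic B/tier1 18 > Clinic P/tier1 11 > Clinic B/tier2 6 > Clinic P/tier2 5.
Fill Clinic A tier1 block (4 at 21) → 17 left.
Clinic A/tier2 (20): +10 → 7 left.
Fill Clinic B tier1 block (5 at 18) → 2 left.
Clinic P tier1 at 11: only 2 left, fill 2.
Total = 21×4 + 20×10 + 18×5 + 11×2 = 396.

396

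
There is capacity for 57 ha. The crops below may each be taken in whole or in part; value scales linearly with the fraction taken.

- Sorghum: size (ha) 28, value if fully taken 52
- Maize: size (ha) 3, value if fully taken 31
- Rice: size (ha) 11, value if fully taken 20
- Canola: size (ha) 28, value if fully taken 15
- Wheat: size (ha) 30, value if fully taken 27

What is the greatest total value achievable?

116.5

Best value per unit of size first: Maize 31/3≈10.3, Sorghum 52/28≈1.86, Rice 20/11≈1.82, Wheat 27/30≈0.9, Canola 15/28≈0.536.
Maize: take in full, 3 ha for value 31 — 54 left.
Take all of Sorghum (28 ha, value 52) — 26 ha left.
All 11 ha of Rice fit (value 20) — 15 remain.
15 ha left: a 15/30 share of Wheat gives 27×15/30 = 13.5.
Total value = 116.5.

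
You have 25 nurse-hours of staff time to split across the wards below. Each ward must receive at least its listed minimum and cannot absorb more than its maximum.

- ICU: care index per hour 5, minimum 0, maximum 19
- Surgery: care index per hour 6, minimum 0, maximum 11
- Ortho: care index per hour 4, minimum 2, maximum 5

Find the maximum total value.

Meeting every minimum uses 0+0+2 = 2 nurse-hours, leaving 23.
Highest care index per hour first: Surgery 6 > ICU 5 > Ortho 4.
Surgery: +11 to 11 (cap) ; 12 left.
ICU has room for 19 more but only 12 remain, so it gets 12.
Total = 5×12 + 6×11 + 4×2 = 134.

134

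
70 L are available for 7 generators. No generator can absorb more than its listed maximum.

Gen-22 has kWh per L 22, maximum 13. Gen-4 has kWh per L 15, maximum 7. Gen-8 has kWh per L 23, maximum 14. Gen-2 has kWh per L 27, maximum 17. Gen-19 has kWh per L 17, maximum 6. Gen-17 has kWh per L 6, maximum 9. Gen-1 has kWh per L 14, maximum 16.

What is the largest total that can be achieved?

1456

Highest kWh per L first: Gen-2 27 > Gen-8 23 > Gen-22 22 > Gen-19 17 > Gen-4 15 > Gen-1 14 > Gen-17 6.
Give Gen-2 17 to hit its cap of 17 → 53 left.
Gen-8 takes 14 to reach its cap of 14 → 39 left.
Gen-22: +13 to 13 (cap) → 26 left.
Give Gen-19 6 to hit its cap of 6 → 20 left.
Give Gen-4 7 to hit its cap of 7 → 13 left.
Gen-1 has room for 16 but only 13 remain, so it gets 13.
Total = 22×13 + 15×7 + 23×14 + 27×17 + 17×6 + 14×13 = 1456.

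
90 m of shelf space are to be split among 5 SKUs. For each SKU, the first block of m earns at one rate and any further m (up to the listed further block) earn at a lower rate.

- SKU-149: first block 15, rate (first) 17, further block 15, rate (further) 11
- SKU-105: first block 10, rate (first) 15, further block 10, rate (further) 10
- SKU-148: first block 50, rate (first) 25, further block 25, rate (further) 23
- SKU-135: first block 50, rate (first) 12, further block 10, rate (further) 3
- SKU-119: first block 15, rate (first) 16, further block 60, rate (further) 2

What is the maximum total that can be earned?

Treat each block as its own option and order by rate: SKU-148/T1 25 > SKU-148/T2 23 > SKU-149/T1 17 > SKU-119/T1 16 > SKU-105/T1 15 > SKU-135/T1 12 > SKU-149/T2 11 > SKU-105/T2 10 > SKU-135/T2 3 > SKU-119/T2 2.
Fill SKU-148 T1 block (50 at 25) → 40 left.
SKU-148/T2 (23): +25 → 15 left.
SKU-149/T1 (17): +15 → 0 left.
Total = 25×50 + 23×25 + 17×15 = 2080.

2080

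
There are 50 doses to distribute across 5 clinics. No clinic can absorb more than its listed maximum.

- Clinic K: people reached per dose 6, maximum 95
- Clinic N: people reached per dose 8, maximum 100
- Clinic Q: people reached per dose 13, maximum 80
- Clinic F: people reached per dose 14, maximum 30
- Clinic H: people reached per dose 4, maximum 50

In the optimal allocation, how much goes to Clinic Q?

20

Rank by people reached per dose: Clinic F 14 > Clinic Q 13 > Clinic N 8 > Clinic K 6 > Clinic H 4.
Clinic F takes 30 to reach its cap of 30 → 20 left.
Clinic Q has room for 80 but only 20 remain, so it gets 20.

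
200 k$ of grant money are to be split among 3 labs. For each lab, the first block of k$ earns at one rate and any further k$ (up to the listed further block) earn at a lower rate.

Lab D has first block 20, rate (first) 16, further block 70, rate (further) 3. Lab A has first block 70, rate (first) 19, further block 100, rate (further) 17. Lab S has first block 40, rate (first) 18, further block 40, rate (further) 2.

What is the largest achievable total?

Rank every tier by rate: Lab A/tier1 19 > Lab S/tier1 18 > Lab A/tier2 17 > Lab D/tier1 16 > Lab D/tier2 3 > Lab S/tier2 2.
Lab A tier1 at 19: fill all 70 — 130 left.
Lab S/tier1 (18): +40 — 90 left.
Lab A/tier2: +90 of 100 at 17; pool empty.
Total = 19×70 + 18×40 + 17×90 = 3580.

3580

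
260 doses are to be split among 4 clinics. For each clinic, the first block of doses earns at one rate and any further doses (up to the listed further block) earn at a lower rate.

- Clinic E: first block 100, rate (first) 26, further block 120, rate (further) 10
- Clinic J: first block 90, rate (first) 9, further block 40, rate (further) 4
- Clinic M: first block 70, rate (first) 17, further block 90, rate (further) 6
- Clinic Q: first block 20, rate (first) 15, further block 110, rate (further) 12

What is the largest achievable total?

4930

Treat each block as its own option and order by rate: Clinic E/T1 26 > Clinic M/T1 17 > Clinic Q/T1 15 > Clinic Q/T2 12 > Clinic E/T2 10 > Clinic J/T1 9 > Clinic M/T2 6 > Clinic J/T2 4.
Clinic E T1 at 26: fill all 100 → 160 left.
Fill Clinic M T1 block (70 at 17) → 90 left.
Fill Clinic Q T1 block (20 at 15) → 70 left.
Clinic Q/T2: +70 of 110 at 12; pool empty.
Total = 26×100 + 17×70 + 15×20 + 12×70 = 4930.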